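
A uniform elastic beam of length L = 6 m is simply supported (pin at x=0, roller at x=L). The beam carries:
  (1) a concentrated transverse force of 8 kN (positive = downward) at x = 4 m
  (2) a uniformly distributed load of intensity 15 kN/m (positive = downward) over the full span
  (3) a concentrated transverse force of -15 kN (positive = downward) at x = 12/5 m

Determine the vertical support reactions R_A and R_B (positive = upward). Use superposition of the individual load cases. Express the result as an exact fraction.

Load 1 — point force P=8 kN at a=4 m (b=L-a=2):
  R_A = Pb/L = 8·2/6 = 8/3 kN
  R_B = Pa/L = 8·4/6 = 16/3 kN
Load 2 — uniform load w=15 kN/m over full span:
  R_A = wL/2 = 15·6/2 = 45 kN
  R_B = wL/2 = 15·6/2 = 45 kN
Load 3 — point force P=-15 kN at a=12/5 m (b=L-a=18/5):
  R_A = Pb/L = (-15)·(18/5)/6 = -9 kN
  R_B = Pa/L = (-15)·(12/5)/6 = -6 kN
Superposition: R_A = 116/3 kN, R_B = 133/3 kN

R_A = 116/3 kN, R_B = 133/3 kN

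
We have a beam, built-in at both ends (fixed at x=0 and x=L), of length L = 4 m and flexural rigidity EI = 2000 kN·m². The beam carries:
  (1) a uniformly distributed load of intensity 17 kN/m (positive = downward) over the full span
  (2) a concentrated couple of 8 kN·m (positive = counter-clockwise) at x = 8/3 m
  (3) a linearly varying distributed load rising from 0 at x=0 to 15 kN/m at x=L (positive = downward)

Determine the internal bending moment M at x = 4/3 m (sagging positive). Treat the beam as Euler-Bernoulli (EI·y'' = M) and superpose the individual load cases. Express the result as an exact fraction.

M(4/3) = 296/27 kN·m

Load 1 — uniform load w=17 kN/m over full span:
  M_1 = wLx/2 - wL²/12 - wx²/2 = 17·4·(4/3)/2 - 17·4²/12 - 17·(4/3)²/2 = 68/9 kN·m
Load 2 — applied couple M₀=8 kN·m at a=8/3 m (b=L-a=4/3):
  M_2 = R_Ax - M_A  [x≤a] with R_A=8/3, M_A=8/3 = (8/3)·(4/3) - (8/3) = 8/9 kN·m
Load 3 — triangular load w₀=15 kN/m (0→w₀ over full span):
  M_3 = 3w₀Lx/20 - w₀L²/30 - w₀x³/(6L) = 3·15·4·(4/3)/20 - 15·4²/30 - 15·(4/3)³/(6·4) = 68/27 kN·m
Superposition: M = Σ M_i = 296/27 kN·m ≈ 10.962963 kN·m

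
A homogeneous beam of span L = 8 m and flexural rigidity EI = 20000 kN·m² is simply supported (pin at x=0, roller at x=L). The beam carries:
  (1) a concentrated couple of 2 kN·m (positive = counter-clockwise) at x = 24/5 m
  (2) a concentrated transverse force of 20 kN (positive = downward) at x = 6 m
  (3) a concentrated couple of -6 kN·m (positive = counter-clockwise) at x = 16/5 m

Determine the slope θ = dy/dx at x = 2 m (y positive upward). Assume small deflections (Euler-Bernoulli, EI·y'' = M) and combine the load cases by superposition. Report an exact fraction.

θ(2) = -3227/1500000 rad

Load 1 — applied couple M₀=2 kN·m at a=24/5 m (b=L-a=16/5):
  θ_1 = (M₀x²/(2L)+C₁)/EI  [x≤a] with C₁=M₀(3b²-L²)/(6L)=-104/75 = (2·2²/(2·8)+(-104/75))/20000 = -133/3000000 rad
Load 2 — point force P=20 kN at a=6 m (b=L-a=2):
  θ_2 = -Pb(L²-b²-3x²)/(6LEI)  [x≤a] = -20·2·(8²-2²-3·2²)/(6·8·20000) = -1/500 rad
Load 3 — applied couple M₀=-6 kN·m at a=16/5 m (b=L-a=24/5):
  θ_3 = (M₀x²/(2L)+C₁)/EI  [x≤a] with C₁=M₀(3b²-L²)/(6L)=-16/25 = ((-6)·2²/(2·8)+(-16/25))/20000 = -107/1000000 rad
Superposition: θ = Σ θ_i = -3227/1500000 rad ≈ -0.002151 rad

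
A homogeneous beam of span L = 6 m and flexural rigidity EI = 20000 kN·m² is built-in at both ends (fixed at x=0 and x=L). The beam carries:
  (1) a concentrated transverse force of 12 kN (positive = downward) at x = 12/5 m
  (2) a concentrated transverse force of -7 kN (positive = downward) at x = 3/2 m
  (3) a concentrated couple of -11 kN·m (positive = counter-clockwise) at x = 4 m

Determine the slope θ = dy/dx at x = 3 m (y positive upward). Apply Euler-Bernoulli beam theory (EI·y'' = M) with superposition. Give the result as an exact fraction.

θ(3) = 5949/160000000 rad

Load 1 — point force P=12 kN at a=12/5 m (b=L-a=18/5):
  θ_1 = Pa²(L-x)(2bL-(3b+a)(L-x))/(2L³EI)  [x>a] = 12·(12/5)²·(6-3)·(2·(18/5)·6-(3·(18/5)+(12/5))·(6-3))/(2·6³·20000) = 27/312500 rad
Load 2 — point force P=-7 kN at a=3/2 m (b=L-a=9/2):
  θ_2 = Pa²(L-x)(2bL-(3b+a)(L-x))/(2L³EI)  [x>a] = (-7)·(3/2)²·(6-3)·(2·(9/2)·6-(3·(9/2)+(3/2))·(6-3))/(2·6³·20000) = -63/1280000 rad
Load 3 — applied couple M₀=-11 kN·m at a=4 m (b=L-a=2):
  θ_3 = (R_Ax²/2 - M_Ax)/EI  [x≤a] with R_A=-22/9, M_A=-11/3 = ((-22/9)·3²/2 - (-11/3)·3)/20000 = 0 rad
Superposition: θ = Σ θ_i = 5949/160000000 rad ≈ 0.000037 rad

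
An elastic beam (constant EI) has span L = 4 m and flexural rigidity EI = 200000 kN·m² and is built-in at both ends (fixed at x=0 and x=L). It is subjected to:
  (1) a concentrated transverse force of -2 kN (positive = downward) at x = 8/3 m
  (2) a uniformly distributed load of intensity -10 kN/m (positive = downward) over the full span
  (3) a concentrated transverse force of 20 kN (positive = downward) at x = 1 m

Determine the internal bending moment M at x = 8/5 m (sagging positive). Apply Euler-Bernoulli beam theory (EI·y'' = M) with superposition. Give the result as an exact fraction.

M(8/5) = -1271/540 kN·m

Load 1 — point force P=-2 kN at a=8/3 m (b=L-a=4/3):
  M_1 = Pb²(3a+b)x/L³ - Pab²/L²  [x≤a] = (-2)·(4/3)²·(3·(8/3)+(4/3))·(8/5)/4³ - (-2)·(8/3)·(4/3)²/4² = -32/135 kN·m
Load 2 — uniform load w=-10 kN/m over full span:
  M_2 = wLx/2 - wL²/12 - wx²/2 = (-10)·4·(8/5)/2 - (-10)·4²/12 - (-10)·(8/5)²/2 = -88/15 kN·m
Load 3 — point force P=20 kN at a=1 m (b=L-a=3):
  M_3 = Pa²(a+3b)(L-x)/L³ - Pa²b/L²  [x>a] = 20·1²·(1+3·3)·(4-(8/5))/4³ - 20·1²·3/4² = 15/4 kN·m
Superposition: M = Σ M_i = -1271/540 kN·m ≈ -2.353704 kN·m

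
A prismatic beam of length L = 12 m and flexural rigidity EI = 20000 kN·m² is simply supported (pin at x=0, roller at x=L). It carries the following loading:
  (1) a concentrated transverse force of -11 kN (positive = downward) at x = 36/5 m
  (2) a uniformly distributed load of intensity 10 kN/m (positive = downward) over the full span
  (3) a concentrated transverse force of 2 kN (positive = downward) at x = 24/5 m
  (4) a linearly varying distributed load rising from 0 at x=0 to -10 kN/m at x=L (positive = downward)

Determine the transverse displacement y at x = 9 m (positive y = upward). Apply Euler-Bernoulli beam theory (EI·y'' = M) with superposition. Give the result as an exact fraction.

Load 1 — point force P=-11 kN at a=36/5 m (b=L-a=24/5):
  y_1 = -Pa(L-x)(2Lx-a²-x²)/(6LEI)  [x>a] = -(-11)·(36/5)·(12-9)·(2·12·9-(36/5)²-9²)/(6·12·20000) = 68607/5000000 m
Load 2 — uniform load w=10 kN/m over full span:
  y_2 = -wx(L³-2Lx²+x³)/(24EI) = -10·9·(12³-2·12·9²+9³)/(24·20000) = -1539/16000 m
Load 3 — point force P=2 kN at a=24/5 m (b=L-a=36/5):
  y_3 = -Pa(L-x)(2Lx-a²-x²)/(6LEI)  [x>a] = -2·(24/5)·(12-9)·(2·12·9-(24/5)²-9²)/(6·12·20000) = -2799/1250000 m
Load 4 — triangular load w₀=-10 kN/m (0→w₀ over full span):
  y_4 = -w₀x(7L⁴-10L²x²+3x⁴)/(360LEI) = -(-10)·9·(7·12⁴-10·12²·9²+3·9⁴)/(360·12·20000) = 3213/64000 m
Superposition: y = Σ y_i = -1380087/40000000 m ≈ -0.034502 m

y(9) = -1380087/40000000 m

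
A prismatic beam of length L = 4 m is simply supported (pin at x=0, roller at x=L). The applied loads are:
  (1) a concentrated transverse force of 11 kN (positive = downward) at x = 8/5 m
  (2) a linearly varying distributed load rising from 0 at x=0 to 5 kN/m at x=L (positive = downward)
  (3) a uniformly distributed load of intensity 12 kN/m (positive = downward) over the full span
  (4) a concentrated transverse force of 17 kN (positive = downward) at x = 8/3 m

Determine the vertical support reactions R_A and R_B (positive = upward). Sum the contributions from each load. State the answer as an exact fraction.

R_A = 198/5 kN, R_B = 232/5 kN

Load 1 — point force P=11 kN at a=8/5 m (b=L-a=12/5):
  R_A = Pb/L = 11·(12/5)/4 = 33/5 kN
  R_B = Pa/L = 11·(8/5)/4 = 22/5 kN
Load 2 — triangular load w₀=5 kN/m (0→w₀ over full span):
  R_A = w₀L/6 = 5·4/6 = 10/3 kN
  R_B = w₀L/3 = 5·4/3 = 20/3 kN
Load 3 — uniform load w=12 kN/m over full span:
  R_A = wL/2 = 12·4/2 = 24 kN
  R_B = wL/2 = 12·4/2 = 24 kN
Load 4 — point force P=17 kN at a=8/3 m (b=L-a=4/3):
  R_A = Pb/L = 17·(4/3)/4 = 17/3 kN
  R_B = Pa/L = 17·(8/3)/4 = 34/3 kN
Superposition: R_A = 198/5 kN, R_B = 232/5 kN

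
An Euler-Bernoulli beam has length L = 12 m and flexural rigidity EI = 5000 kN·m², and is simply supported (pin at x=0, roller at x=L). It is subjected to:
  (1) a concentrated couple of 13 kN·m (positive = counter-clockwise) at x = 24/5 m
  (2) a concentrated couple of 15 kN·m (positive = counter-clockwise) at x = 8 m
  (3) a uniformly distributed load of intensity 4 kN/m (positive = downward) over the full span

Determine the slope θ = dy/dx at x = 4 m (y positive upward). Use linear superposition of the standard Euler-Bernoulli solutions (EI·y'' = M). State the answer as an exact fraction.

θ(4) = -431/15625 rad

Load 1 — applied couple M₀=13 kN·m at a=24/5 m (b=L-a=36/5):
  θ_1 = (M₀x²/(2L)+C₁)/EI  [x≤a] with C₁=M₀(3b²-L²)/(6L)=52/25 = (13·4²/(2·12)+(52/25))/5000 = 403/187500 rad
Load 2 — applied couple M₀=15 kN·m at a=8 m (b=L-a=4):
  θ_2 = (M₀x²/(2L)+C₁)/EI  [x≤a] with C₁=M₀(3b²-L²)/(6L)=-20 = (15·4²/(2·12)+(-20))/5000 = -1/500 rad
Load 3 — uniform load w=4 kN/m over full span:
  θ_3 = -w(L³-6Lx²+4x³)/(24EI) = -4·(12³-6·12·4²+4·4³)/(24·5000) = -52/1875 rad
Superposition: θ = Σ θ_i = -431/15625 rad ≈ -0.027584 rad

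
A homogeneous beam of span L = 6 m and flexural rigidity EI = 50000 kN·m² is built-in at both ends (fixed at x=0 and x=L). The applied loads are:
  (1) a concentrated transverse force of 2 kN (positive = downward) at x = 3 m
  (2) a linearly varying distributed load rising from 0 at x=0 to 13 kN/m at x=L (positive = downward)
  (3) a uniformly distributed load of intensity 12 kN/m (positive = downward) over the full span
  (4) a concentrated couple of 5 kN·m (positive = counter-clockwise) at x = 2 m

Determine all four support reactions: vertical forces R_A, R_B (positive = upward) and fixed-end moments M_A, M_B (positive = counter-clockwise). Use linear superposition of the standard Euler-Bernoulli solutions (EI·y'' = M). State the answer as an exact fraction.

Load 1 — point force P=2 kN at a=3 m (b=L-a=3):
  R_A = Pb²(3a+b)/L³ = 2·3²·(3·3+3)/6³ = 1 kN
  M_A = Pab²/L² = 2·3·3²/6² = 3/2 kN·m
  R_B = Pa²(a+3b)/L³ = 2·3²·(3+3·3)/6³ = 1 kN
  M_B = -Pa²b/L² = -2·3²·3/6² = -3/2 kN·m
Load 2 — triangular load w₀=13 kN/m (0→w₀ over full span):
  R_A = 3w₀L/20 = 3·13·6/20 = 117/10 kN
  M_A = w₀L²/30 = 13·6²/30 = 78/5 kN·m
  R_B = 7w₀L/20 = 7·13·6/20 = 273/10 kN
  M_B = -w₀L²/20 = -13·6²/20 = -117/5 kN·m
Load 3 — uniform load w=12 kN/m over full span:
  R_A = wL/2 = 12·6/2 = 36 kN
  M_A = wL²/12 = 12·6²/12 = 36 kN·m
  R_B = wL/2 = 12·6/2 = 36 kN
  M_B = -wL²/12 = -12·6²/12 = -36 kN·m
Load 4 — applied couple M₀=5 kN·m at a=2 m (b=L-a=4):
  R_A = 6M₀ab/L³ = 6·5·2·4/6³ = 10/9 kN
  M_A = M₀b(2a-b)/L² = 5·4·(2·2-4)/6² = 0 kN·m
  R_B = -6M₀ab/L³ = -6·5·2·4/6³ = -10/9 kN
  M_B = M₀a(2b-a)/L² = 5·2·(2·4-2)/6² = 5/3 kN·m
Superposition: R_A = 4483/90 kN, M_A = 531/10 kN·m, R_B = 5687/90 kN, M_B = -1777/30 kN·m

R_A = 4483/90 kN, M_A = 531/10 kN·m, R_B = 5687/90 kN, M_B = -1777/30 kN·m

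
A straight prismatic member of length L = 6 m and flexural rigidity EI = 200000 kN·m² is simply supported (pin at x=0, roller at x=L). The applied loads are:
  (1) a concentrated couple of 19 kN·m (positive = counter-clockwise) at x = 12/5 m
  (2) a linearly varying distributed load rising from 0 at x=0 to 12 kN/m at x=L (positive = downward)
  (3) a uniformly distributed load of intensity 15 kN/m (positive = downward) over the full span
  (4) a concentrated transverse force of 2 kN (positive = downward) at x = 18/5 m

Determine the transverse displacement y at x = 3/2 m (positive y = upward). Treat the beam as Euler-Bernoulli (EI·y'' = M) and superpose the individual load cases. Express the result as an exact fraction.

Load 1 — applied couple M₀=19 kN·m at a=12/5 m (b=L-a=18/5):
  y_1 = (M₀x³/(6L)+C₁x)/EI  [x≤a] with C₁=M₀(3b²-L²)/(6L)=38/25 = (19·(3/2)³/(6·6)+(38/25)·(3/2))/200000 = 3249/160000000 m
Load 2 — triangular load w₀=12 kN/m (0→w₀ over full span):
  y_2 = -w₀x(7L⁴-10L²x²+3x⁴)/(360LEI) = -12·(3/2)·(7·6⁴-10·6²·(3/2)²+3·(3/2)⁴)/(360·6·200000) = -8829/25600000 m
Load 3 — uniform load w=15 kN/m over full span:
  y_3 = -wx(L³-2Lx²+x³)/(24EI) = -15·(3/2)·(6³-2·6·(3/2)²+(3/2)³)/(24·200000) = -4617/5120000 m
Load 4 — point force P=2 kN at a=18/5 m (b=L-a=12/5):
  y_4 = -Pbx(L²-b²-x²)/(6LEI)  [x≤a] = -2·(12/5)·(3/2)·(6²-(12/5)²-(3/2)²)/(6·6·200000) = -2799/100000000 m
Superposition: y = Σ y_i = -2006919/1600000000 m ≈ -0.001254 m

y(3/2) = -2006919/1600000000 m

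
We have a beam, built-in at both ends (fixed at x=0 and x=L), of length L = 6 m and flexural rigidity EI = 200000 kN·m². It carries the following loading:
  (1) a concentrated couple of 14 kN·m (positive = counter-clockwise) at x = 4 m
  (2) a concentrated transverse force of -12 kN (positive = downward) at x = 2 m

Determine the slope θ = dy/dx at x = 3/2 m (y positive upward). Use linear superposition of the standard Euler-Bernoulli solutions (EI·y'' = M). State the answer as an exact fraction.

θ(3/2) = 1/80000 rad

Load 1 — applied couple M₀=14 kN·m at a=4 m (b=L-a=2):
  θ_1 = (R_Ax²/2 - M_Ax)/EI  [x≤a] with R_A=28/9, M_A=14/3 = ((28/9)·(3/2)²/2 - (14/3)·(3/2))/200000 = -7/400000 rad
Load 2 — point force P=-12 kN at a=2 m (b=L-a=4):
  θ_2 = -Pb²x(2aL-(3a+b)x)/(2L³EI)  [x≤a] = -(-12)·4²·(3/2)·(2·2·6-(3·2+4)·(3/2))/(2·6³·200000) = 3/100000 rad
Superposition: θ = Σ θ_i = 1/80000 rad ≈ 0.000013 rad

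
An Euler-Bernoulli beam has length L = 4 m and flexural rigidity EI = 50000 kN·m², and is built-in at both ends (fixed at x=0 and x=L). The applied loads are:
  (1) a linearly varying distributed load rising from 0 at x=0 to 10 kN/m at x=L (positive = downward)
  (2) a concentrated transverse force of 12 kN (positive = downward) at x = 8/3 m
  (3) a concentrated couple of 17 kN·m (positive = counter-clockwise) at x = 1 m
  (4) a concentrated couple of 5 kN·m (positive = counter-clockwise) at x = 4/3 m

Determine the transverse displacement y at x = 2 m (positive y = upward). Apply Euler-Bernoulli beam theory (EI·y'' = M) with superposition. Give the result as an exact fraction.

Load 1 — triangular load w₀=10 kN/m (0→w₀ over full span):
  y_1 = -w₀x²(L-x)²(x+2L)/(120LEI) = -10·2²·(4-2)²·(2+2·4)/(120·4·50000) = -1/15000 m
Load 2 — point force P=12 kN at a=8/3 m (b=L-a=4/3):
  y_2 = -Pb²x²(3aL-(3a+b)x)/(6L³EI)  [x≤a] = -12·(4/3)²·2²·(3·(8/3)·4-(3·(8/3)+(4/3))·2)/(6·4³·50000) = -1/16875 m
Load 3 — applied couple M₀=17 kN·m at a=1 m (b=L-a=3):
  y_3 = (R_Ax³/6 - M_Ax²/2 - M₀(x-a)²/2)/EI  [x>a] with R_A=153/32, M_A=-51/16 = ((153/32)·2³/6 - (-51/16)·2²/2 - 17·(2-1)²/2)/50000 = 17/200000 m
Load 4 — applied couple M₀=5 kN·m at a=4/3 m (b=L-a=8/3):
  y_4 = (R_Ax³/6 - M_Ax²/2 - M₀(x-a)²/2)/EI  [x>a] with R_A=5/3, M_A=0 = ((5/3)·2³/6 - 0·2²/2 - 5·(2-(4/3))²/2)/50000 = 1/45000 m
Superposition: y = Σ y_i = -101/5400000 m ≈ -0.000019 m

y(2) = -101/5400000 m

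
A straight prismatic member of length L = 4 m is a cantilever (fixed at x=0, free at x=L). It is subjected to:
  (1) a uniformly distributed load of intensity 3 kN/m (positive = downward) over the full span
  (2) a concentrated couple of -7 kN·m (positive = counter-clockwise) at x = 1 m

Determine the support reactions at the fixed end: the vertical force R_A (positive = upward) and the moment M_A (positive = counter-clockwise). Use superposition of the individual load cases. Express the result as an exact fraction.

Load 1 — uniform load w=3 kN/m over full span:
  R_A = wL = 3·4 = 12 kN
  M_A = wL²/2 = 3·4²/2 = 24 kN·m
Load 2 — applied couple M₀=-7 kN·m at a=1 m (b=L-a=3):
  R_A = 0 kN
  M_A = -M₀ = -(-7) = 7 kN·m
Superposition: R_A = 12 kN, M_A = 31 kN·m

R_A = 12 kN, M_A = 31 kN·m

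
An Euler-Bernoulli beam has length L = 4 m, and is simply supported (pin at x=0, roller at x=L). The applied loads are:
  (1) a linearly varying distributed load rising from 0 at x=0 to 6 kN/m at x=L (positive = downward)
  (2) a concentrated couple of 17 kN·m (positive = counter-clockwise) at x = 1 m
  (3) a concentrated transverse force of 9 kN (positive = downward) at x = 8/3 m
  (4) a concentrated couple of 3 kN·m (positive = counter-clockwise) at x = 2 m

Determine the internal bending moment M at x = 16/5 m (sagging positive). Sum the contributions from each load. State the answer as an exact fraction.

Load 1 — triangular load w₀=6 kN/m (0→w₀ over full span):
  M_1 = w₀Lx/6 - w₀x³/(6L) = 6·4·(16/5)/6 - 6·(16/5)³/(6·4) = 576/125 kN·m
Load 2 — applied couple M₀=17 kN·m at a=1 m (b=L-a=3):
  M_2 = M₀x/L - M₀  [x>a] = 17·(16/5)/4 - 17 = -17/5 kN·m
Load 3 — point force P=9 kN at a=8/3 m (b=L-a=4/3):
  M_3 = Pa(L-x)/L  [x>a] = 9·(8/3)·(4-(16/5))/4 = 24/5 kN·m
Load 4 — applied couple M₀=3 kN·m at a=2 m (b=L-a=2):
  M_4 = M₀x/L - M₀  [x>a] = 3·(16/5)/4 - 3 = -3/5 kN·m
Superposition: M = Σ M_i = 676/125 kN·m ≈ 5.408000 kN·m

M(16/5) = 676/125 kN·m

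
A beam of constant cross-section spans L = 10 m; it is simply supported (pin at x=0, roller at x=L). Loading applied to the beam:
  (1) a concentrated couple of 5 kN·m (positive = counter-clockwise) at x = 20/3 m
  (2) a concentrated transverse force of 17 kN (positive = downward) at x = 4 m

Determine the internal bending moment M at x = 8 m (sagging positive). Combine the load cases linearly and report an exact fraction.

M(8) = 63/5 kN·m

Load 1 — applied couple M₀=5 kN·m at a=20/3 m (b=L-a=10/3):
  M_1 = M₀x/L - M₀  [x>a] = 5·8/10 - 5 = -1 kN·m
Load 2 — point force P=17 kN at a=4 m (b=L-a=6):
  M_2 = Pa(L-x)/L  [x>a] = 17·4·(10-8)/10 = 68/5 kN·m
Superposition: M = Σ M_i = 63/5 kN·m ≈ 12.600000 kN·m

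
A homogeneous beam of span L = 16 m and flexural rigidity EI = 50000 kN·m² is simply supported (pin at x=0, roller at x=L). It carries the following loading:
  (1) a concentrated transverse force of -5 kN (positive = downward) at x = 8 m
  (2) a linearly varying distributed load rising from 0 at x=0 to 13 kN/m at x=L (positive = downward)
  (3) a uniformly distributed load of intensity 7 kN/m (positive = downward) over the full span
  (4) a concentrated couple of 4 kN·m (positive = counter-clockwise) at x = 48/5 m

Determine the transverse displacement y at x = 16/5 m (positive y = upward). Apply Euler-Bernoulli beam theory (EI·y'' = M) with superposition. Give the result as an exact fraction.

Load 1 — point force P=-5 kN at a=8 m (b=L-a=8):
  y_1 = -Pbx(L²-b²-x²)/(6LEI)  [x≤a] = -(-5)·8·(16/5)·(16²-8²-(16/5)²)/(6·16·50000) = 1136/234375 m
Load 2 — triangular load w₀=13 kN/m (0→w₀ over full span):
  y_2 = -w₀x(7L⁴-10L²x²+3x⁴)/(360LEI) = -13·(16/5)·(7·16⁴-10·16²·(16/5)²+3·(16/5)⁴)/(360·16·50000) = -9158656/146484375 m
Load 3 — uniform load w=7 kN/m over full span:
  y_3 = -wx(L³-2Lx²+x³)/(24EI) = -7·(16/5)·(16³-2·16·(16/5)²+(16/5)³)/(24·50000) = -415744/5859375 m
Load 4 — applied couple M₀=4 kN·m at a=48/5 m (b=L-a=32/5):
  y_4 = (M₀x³/(6L)+C₁x)/EI  [x≤a] with C₁=M₀(3b²-L²)/(6L)=-416/75 = (4·(16/5)³/(6·16)+(-416/75)·(16/5))/50000 = -128/390625 m
Superposition: y = Σ y_i = -6296752/48828125 m ≈ -0.128957 m

y(16/5) = -6296752/48828125 m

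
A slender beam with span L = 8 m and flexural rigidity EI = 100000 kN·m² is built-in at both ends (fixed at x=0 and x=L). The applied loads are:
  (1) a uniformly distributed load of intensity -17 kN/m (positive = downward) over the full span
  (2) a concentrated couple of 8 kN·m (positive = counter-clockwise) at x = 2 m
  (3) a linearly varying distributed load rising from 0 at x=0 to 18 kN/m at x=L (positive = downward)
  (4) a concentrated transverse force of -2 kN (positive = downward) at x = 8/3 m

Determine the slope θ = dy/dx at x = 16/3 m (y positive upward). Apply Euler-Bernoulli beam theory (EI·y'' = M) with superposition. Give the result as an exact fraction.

Load 1 — uniform load w=-17 kN/m over full span:
  θ_1 = -wx(L-x)(L-2x)/(12EI) = -(-17)·(16/3)·(8-(16/3))·(8-2·(16/3))/(12·100000) = -136/253125 rad
Load 2 — applied couple M₀=8 kN·m at a=2 m (b=L-a=6):
  θ_2 = (R_Ax²/2 - M_Ax - M₀(x-a))/EI  [x>a] with R_A=9/8, M_A=-3/2 = ((9/8)·(16/3)²/2 - (-3/2)·(16/3) - 8·((16/3)-2))/100000 = -1/37500 rad
Load 3 — triangular load w₀=18 kN/m (0→w₀ over full span):
  θ_3 = -w₀(2x(L-x)(L-2x)(x+2L)+x²(L-x)²)/(120LEI) = -18·(2·(16/3)·(8-(16/3))·(8-2·(16/3))·((16/3)+2·8)+(16/3)²·(8-(16/3))²)/(120·8·100000) = 112/421875 rad
Load 4 — point force P=-2 kN at a=8/3 m (b=L-a=16/3):
  θ_4 = Pa²(L-x)(2bL-(3b+a)(L-x))/(2L³EI)  [x>a] = (-2)·(8/3)²·(8-(16/3))·(2·(16/3)·8-(3·(16/3)+(8/3))·(8-(16/3)))/(2·8³·100000) = -2/151875 rad
Superposition: θ = Σ θ_i = -4733/15187500 rad ≈ -0.000312 rad

θ(16/3) = -4733/15187500 rad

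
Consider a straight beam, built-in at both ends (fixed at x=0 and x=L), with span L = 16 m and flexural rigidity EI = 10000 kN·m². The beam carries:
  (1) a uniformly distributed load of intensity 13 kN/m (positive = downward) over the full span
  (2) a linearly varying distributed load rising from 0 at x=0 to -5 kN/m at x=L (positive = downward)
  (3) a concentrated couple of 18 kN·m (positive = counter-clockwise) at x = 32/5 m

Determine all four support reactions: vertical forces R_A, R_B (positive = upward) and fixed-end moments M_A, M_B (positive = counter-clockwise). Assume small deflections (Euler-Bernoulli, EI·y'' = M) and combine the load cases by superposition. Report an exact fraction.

Load 1 — uniform load w=13 kN/m over full span:
  R_A = wL/2 = 13·16/2 = 104 kN
  M_A = wL²/12 = 13·16²/12 = 832/3 kN·m
  R_B = wL/2 = 13·16/2 = 104 kN
  M_B = -wL²/12 = -13·16²/12 = -832/3 kN·m
Load 2 — triangular load w₀=-5 kN/m (0→w₀ over full span):
  R_A = 3w₀L/20 = 3·(-5)·16/20 = -12 kN
  M_A = w₀L²/30 = (-5)·16²/30 = -128/3 kN·m
  R_B = 7w₀L/20 = 7·(-5)·16/20 = -28 kN
  M_B = -w₀L²/20 = -(-5)·16²/20 = 64 kN·m
Load 3 — applied couple M₀=18 kN·m at a=32/5 m (b=L-a=48/5):
  R_A = 6M₀ab/L³ = 6·18·(32/5)·(48/5)/16³ = 81/50 kN
  M_A = M₀b(2a-b)/L² = 18·(48/5)·(2·(32/5)-(48/5))/16² = 54/25 kN·m
  R_B = -6M₀ab/L³ = -6·18·(32/5)·(48/5)/16³ = -81/50 kN
  M_B = M₀a(2b-a)/L² = 18·(32/5)·(2·(48/5)-(32/5))/16² = 144/25 kN·m
Superposition: R_A = 4681/50 kN, M_A = 17762/75 kN·m, R_B = 3719/50 kN, M_B = -15568/75 kN·m

R_A = 4681/50 kN, M_A = 17762/75 kN·m, R_B = 3719/50 kN, M_B = -15568/75 kN·m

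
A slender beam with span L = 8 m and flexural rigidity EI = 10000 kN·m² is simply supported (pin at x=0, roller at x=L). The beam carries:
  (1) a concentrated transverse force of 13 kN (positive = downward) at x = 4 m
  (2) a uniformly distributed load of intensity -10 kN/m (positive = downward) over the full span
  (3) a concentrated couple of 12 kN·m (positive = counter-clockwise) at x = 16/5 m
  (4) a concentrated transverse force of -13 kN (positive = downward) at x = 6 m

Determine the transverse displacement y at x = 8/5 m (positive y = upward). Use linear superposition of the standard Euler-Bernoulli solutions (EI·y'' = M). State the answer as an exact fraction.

y(8/5) = 9089/312500 m

Load 1 — point force P=13 kN at a=4 m (b=L-a=4):
  y_1 = -Pbx(L²-b²-x²)/(6LEI)  [x≤a] = -13·4·(8/5)·(8²-4²-(8/5)²)/(6·8·10000) = -1846/234375 m
Load 2 — uniform load w=-10 kN/m over full span:
  y_2 = -wx(L³-2Lx²+x³)/(24EI) = -(-10)·(8/5)·(8³-2·8·(8/5)²+(8/5)³)/(24·10000) = 7424/234375 m
Load 3 — applied couple M₀=12 kN·m at a=16/5 m (b=L-a=24/5):
  y_3 = (M₀x³/(6L)+C₁x)/EI  [x≤a] with C₁=M₀(3b²-L²)/(6L)=32/25 = (12·(8/5)³/(6·8)+(32/25)·(8/5))/10000 = 24/78125 m
Load 4 — point force P=-13 kN at a=6 m (b=L-a=2):
  y_4 = -Pbx(L²-b²-x²)/(6LEI)  [x≤a] = -(-13)·2·(8/5)·(8²-2²-(8/5)²)/(6·8·10000) = 4667/937500 m
Superposition: y = Σ y_i = 9089/312500 m ≈ 0.029085 m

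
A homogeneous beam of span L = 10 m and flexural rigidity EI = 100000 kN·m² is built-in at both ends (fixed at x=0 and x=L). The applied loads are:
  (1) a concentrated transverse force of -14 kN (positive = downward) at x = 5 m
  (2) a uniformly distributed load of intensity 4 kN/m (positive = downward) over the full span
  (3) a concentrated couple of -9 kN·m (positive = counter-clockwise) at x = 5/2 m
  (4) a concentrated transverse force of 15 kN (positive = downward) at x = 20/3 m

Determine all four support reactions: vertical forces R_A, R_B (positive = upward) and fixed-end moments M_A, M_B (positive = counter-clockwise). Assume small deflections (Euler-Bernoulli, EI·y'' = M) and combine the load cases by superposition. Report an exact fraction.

R_A = 11431/720 kN, M_A = 4123/144 kN·m, R_B = 18089/720 kN, M_B = -5885/144 kN·m

Load 1 — point force P=-14 kN at a=5 m (b=L-a=5):
  R_A = Pb²(3a+b)/L³ = (-14)·5²·(3·5+5)/10³ = -7 kN
  M_A = Pab²/L² = (-14)·5·5²/10² = -35/2 kN·m
  R_B = Pa²(a+3b)/L³ = (-14)·5²·(5+3·5)/10³ = -7 kN
  M_B = -Pa²b/L² = -(-14)·5²·5/10² = 35/2 kN·m
Load 2 — uniform load w=4 kN/m over full span:
  R_A = wL/2 = 4·10/2 = 20 kN
  M_A = wL²/12 = 4·10²/12 = 100/3 kN·m
  R_B = wL/2 = 4·10/2 = 20 kN
  M_B = -wL²/12 = -4·10²/12 = -100/3 kN·m
Load 3 — applied couple M₀=-9 kN·m at a=5/2 m (b=L-a=15/2):
  R_A = 6M₀ab/L³ = 6·(-9)·(5/2)·(15/2)/10³ = -81/80 kN
  M_A = M₀b(2a-b)/L² = (-9)·(15/2)·(2·(5/2)-(15/2))/10² = 27/16 kN·m
  R_B = -6M₀ab/L³ = -6·(-9)·(5/2)·(15/2)/10³ = 81/80 kN
  M_B = M₀a(2b-a)/L² = (-9)·(5/2)·(2·(15/2)-(5/2))/10² = -45/16 kN·m
Load 4 — point force P=15 kN at a=20/3 m (b=L-a=10/3):
  R_A = Pb²(3a+b)/L³ = 15·(10/3)²·(3·(20/3)+(10/3))/10³ = 35/9 kN
  M_A = Pab²/L² = 15·(20/3)·(10/3)²/10² = 100/9 kN·m
  R_B = Pa²(a+3b)/L³ = 15·(20/3)²·((20/3)+3·(10/3))/10³ = 100/9 kN
  M_B = -Pa²b/L² = -15·(20/3)²·(10/3)/10² = -200/9 kN·m
Superposition: R_A = 11431/720 kN, M_A = 4123/144 kN·m, R_B = 18089/720 kN, M_B = -5885/144 kN·m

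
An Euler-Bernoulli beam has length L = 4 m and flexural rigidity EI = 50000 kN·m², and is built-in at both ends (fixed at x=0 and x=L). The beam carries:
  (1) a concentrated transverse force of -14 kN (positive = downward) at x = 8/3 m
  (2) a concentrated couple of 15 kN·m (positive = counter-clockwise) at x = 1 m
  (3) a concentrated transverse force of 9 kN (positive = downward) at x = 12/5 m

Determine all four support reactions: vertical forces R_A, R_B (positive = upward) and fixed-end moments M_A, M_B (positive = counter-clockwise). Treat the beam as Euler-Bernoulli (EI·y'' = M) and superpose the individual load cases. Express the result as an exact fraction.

R_A = 405769/108000 kN, M_A = -189251/54000 kN·m, R_B = -945769/108000 kN, M_B = 421189/54000 kN·m

Load 1 — point force P=-14 kN at a=8/3 m (b=L-a=4/3):
  R_A = Pb²(3a+b)/L³ = (-14)·(4/3)²·(3·(8/3)+(4/3))/4³ = -98/27 kN
  M_A = Pab²/L² = (-14)·(8/3)·(4/3)²/4² = -112/27 kN·m
  R_B = Pa²(a+3b)/L³ = (-14)·(8/3)²·((8/3)+3·(4/3))/4³ = -280/27 kN
  M_B = -Pa²b/L² = -(-14)·(8/3)²·(4/3)/4² = 224/27 kN·m
Load 2 — applied couple M₀=15 kN·m at a=1 m (b=L-a=3):
  R_A = 6M₀ab/L³ = 6·15·1·3/4³ = 135/32 kN
  M_A = M₀b(2a-b)/L² = 15·3·(2·1-3)/4² = -45/16 kN·m
  R_B = -6M₀ab/L³ = -6·15·1·3/4³ = -135/32 kN
  M_B = M₀a(2b-a)/L² = 15·1·(2·3-1)/4² = 75/16 kN·m
Load 3 — point force P=9 kN at a=12/5 m (b=L-a=8/5):
  R_A = Pb²(3a+b)/L³ = 9·(8/5)²·(3·(12/5)+(8/5))/4³ = 396/125 kN
  M_A = Pab²/L² = 9·(12/5)·(8/5)²/4² = 432/125 kN·m
  R_B = Pa²(a+3b)/L³ = 9·(12/5)²·((12/5)+3·(8/5))/4³ = 729/125 kN
  M_B = -Pa²b/L² = -9·(12/5)²·(8/5)/4² = -648/125 kN·m
Superposition: R_A = 405769/108000 kN, M_A = -189251/54000 kN·m, R_B = -945769/108000 kN, M_B = 421189/54000 kN·m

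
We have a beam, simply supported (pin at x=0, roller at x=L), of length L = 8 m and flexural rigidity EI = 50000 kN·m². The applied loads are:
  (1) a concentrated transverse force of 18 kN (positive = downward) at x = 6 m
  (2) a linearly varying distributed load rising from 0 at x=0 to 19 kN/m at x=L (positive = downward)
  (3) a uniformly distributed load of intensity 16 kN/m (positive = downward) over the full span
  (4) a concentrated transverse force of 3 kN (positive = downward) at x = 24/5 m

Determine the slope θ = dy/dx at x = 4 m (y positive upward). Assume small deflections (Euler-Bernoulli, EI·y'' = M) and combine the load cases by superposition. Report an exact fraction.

Load 1 — point force P=18 kN at a=6 m (b=L-a=2):
  θ_1 = -Pb(L²-b²-3x²)/(6LEI)  [x≤a] = -18·2·(8²-2²-3·4²)/(6·8·50000) = -9/50000 rad
Load 2 — triangular load w₀=19 kN/m (0→w₀ over full span):
  θ_2 = -w₀(7L⁴-30L²x²+15x⁴)/(360LEI) = -19·(7·8⁴-30·8²·4²+15·4⁴)/(360·8·50000) = -133/562500 rad
Load 3 — uniform load w=16 kN/m over full span:
  θ_3 = -w(L³-6Lx²+4x³)/(24EI) = -16·(8³-6·8·4²+4·4³)/(24·50000) = 0 rad
Load 4 — point force P=3 kN at a=24/5 m (b=L-a=16/5):
  θ_4 = -Pb(L²-b²-3x²)/(6LEI)  [x≤a] = -3·(16/5)·(8²-(16/5)²-3·4²)/(6·8·50000) = -9/390625 rad
Superposition: θ = Σ θ_i = -24721/56250000 rad ≈ -0.000439 rad

θ(4) = -24721/56250000 rad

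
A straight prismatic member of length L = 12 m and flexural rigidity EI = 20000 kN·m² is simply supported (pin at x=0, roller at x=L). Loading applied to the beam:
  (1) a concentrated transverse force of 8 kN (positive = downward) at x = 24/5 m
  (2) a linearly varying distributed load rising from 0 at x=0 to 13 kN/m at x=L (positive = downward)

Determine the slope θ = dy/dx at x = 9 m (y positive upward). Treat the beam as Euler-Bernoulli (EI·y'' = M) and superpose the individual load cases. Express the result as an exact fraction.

Load 1 — point force P=8 kN at a=24/5 m (b=L-a=36/5):
  θ_1 = -Pa(2L²-6Lx+3x²+a²)/(6LEI)  [x>a] = -8·(24/5)·(2·12²-6·12·9+3·9²+(24/5)²)/(6·12·20000) = 783/312500 rad
Load 2 — triangular load w₀=13 kN/m (0→w₀ over full span):
  θ_2 = -w₀(7L⁴-30L²x²+15x⁴)/(360LEI) = -13·(7·12⁴-30·12²·9²+15·9⁴)/(360·12·20000) = 51207/3200000 rad
Superposition: θ = Σ θ_i = 1480623/80000000 rad ≈ 0.018508 rad

θ(9) = 1480623/80000000 rad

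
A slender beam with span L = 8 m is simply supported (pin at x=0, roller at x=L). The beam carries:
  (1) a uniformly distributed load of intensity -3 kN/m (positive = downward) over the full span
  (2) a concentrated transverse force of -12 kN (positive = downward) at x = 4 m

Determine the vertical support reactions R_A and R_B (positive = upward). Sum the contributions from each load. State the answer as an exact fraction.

Load 1 — uniform load w=-3 kN/m over full span:
  R_A = wL/2 = (-3)·8/2 = -12 kN
  R_B = wL/2 = (-3)·8/2 = -12 kN
Load 2 — point force P=-12 kN at a=4 m (b=L-a=4):
  R_A = Pb/L = (-12)·4/8 = -6 kN
  R_B = Pa/L = (-12)·4/8 = -6 kN
Superposition: R_A = -18 kN, R_B = -18 kN

R_A = -18 kN, R_B = -18 kN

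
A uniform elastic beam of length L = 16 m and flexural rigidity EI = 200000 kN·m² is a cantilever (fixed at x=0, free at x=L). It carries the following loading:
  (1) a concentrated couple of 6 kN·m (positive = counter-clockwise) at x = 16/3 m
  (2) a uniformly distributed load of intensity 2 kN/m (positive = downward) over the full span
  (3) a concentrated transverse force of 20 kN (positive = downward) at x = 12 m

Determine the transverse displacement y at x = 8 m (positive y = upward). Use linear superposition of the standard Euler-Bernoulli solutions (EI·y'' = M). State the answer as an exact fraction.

y(8) = -544/9375 m

Load 1 — applied couple M₀=6 kN·m at a=16/3 m (b=L-a=32/3):
  y_1 = M₀a(2x-a)/(2EI)  [x>a] = 6·(16/3)·(2·8-(16/3))/(2·200000) = 8/9375 m
Load 2 — uniform load w=2 kN/m over full span:
  y_2 = -wx²(x²-4Lx+6L²)/(24EI) = -2·8²·(8²-4·16·8+6·16²)/(24·200000) = -272/9375 m
Load 3 — point force P=20 kN at a=12 m (b=L-a=4):
  y_3 = -Px²(3a-x)/(6EI)  [x≤a] = -20·8²·(3·12-8)/(6·200000) = -56/1875 m
Superposition: y = Σ y_i = -544/9375 m ≈ -0.058027 m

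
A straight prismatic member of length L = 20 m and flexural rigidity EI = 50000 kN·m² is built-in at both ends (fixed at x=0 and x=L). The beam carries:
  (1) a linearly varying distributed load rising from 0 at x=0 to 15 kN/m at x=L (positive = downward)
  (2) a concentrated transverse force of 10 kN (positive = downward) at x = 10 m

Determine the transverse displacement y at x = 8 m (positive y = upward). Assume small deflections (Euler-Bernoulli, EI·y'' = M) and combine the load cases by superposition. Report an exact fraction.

Load 1 — triangular load w₀=15 kN/m (0→w₀ over full span):
  y_1 = -w₀x²(L-x)²(x+2L)/(120LEI) = -15·8²·(20-8)²·(8+2·20)/(120·20·50000) = -864/15625 m
Load 2 — point force P=10 kN at a=10 m (b=L-a=10):
  y_2 = -Pb²x²(3aL-(3a+b)x)/(6L³EI)  [x≤a] = -10·10²·8²·(3·10·20-(3·10+10)·8)/(6·20³·50000) = -14/1875 m
Superposition: y = Σ y_i = -2942/46875 m ≈ -0.062763 m

y(8) = -2942/46875 m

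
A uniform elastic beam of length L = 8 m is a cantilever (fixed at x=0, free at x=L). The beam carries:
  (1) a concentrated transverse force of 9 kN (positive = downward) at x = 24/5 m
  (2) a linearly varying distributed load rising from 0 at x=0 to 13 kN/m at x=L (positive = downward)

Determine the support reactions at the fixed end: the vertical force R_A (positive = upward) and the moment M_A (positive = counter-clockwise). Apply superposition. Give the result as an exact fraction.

R_A = 61 kN, M_A = 4808/15 kN·m

Load 1 — point force P=9 kN at a=24/5 m (b=L-a=16/5):
  R_A = P = 9 kN
  M_A = Pa = 9·(24/5) = 216/5 kN·m
Load 2 — triangular load w₀=13 kN/m (0→w₀ over full span):
  R_A = w₀L/2 = 13·8/2 = 52 kN
  M_A = w₀L²/3 = 13·8²/3 = 832/3 kN·m
Superposition: R_A = 61 kN, M_A = 4808/15 kN·m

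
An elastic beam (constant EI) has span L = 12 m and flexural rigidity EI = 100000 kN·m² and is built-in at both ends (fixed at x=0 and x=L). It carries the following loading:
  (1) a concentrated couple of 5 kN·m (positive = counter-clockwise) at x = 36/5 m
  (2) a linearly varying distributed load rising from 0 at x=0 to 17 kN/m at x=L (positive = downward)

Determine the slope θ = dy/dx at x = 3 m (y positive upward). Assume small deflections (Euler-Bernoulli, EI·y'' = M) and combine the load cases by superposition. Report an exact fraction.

θ(3) = -18237/16000000 rad

Load 1 — applied couple M₀=5 kN·m at a=36/5 m (b=L-a=24/5):
  θ_1 = (R_Ax²/2 - M_Ax)/EI  [x≤a] with R_A=3/5, M_A=8/5 = ((3/5)·3²/2 - (8/5)·3)/100000 = -21/1000000 rad
Load 2 — triangular load w₀=17 kN/m (0→w₀ over full span):
  θ_2 = -w₀(2x(L-x)(L-2x)(x+2L)+x²(L-x)²)/(120LEI) = -17·(2·3·(12-3)·(12-2·3)·(3+2·12)+3²·(12-3)²)/(120·12·100000) = -17901/16000000 rad
Superposition: θ = Σ θ_i = -18237/16000000 rad ≈ -0.001140 rad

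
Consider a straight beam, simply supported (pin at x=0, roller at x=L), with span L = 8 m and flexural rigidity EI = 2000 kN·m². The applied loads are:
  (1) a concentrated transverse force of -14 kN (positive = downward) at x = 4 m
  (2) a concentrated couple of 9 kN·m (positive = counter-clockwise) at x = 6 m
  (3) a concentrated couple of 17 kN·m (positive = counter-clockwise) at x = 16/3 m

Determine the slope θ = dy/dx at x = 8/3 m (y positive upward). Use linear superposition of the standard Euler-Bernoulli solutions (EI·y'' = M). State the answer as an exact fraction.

Load 1 — point force P=-14 kN at a=4 m (b=L-a=4):
  θ_1 = -Pb(L²-b²-3x²)/(6LEI)  [x≤a] = -(-14)·4·(8²-4²-3·(8/3)²)/(6·8·2000) = 7/450 rad
Load 2 — applied couple M₀=9 kN·m at a=6 m (b=L-a=2):
  θ_2 = (M₀x²/(2L)+C₁)/EI  [x≤a] with C₁=M₀(3b²-L²)/(6L)=-39/4 = (9·(8/3)²/(2·8)+(-39/4))/2000 = -23/8000 rad
Load 3 — applied couple M₀=17 kN·m at a=16/3 m (b=L-a=8/3):
  θ_3 = (M₀x²/(2L)+C₁)/EI  [x≤a] with C₁=M₀(3b²-L²)/(6L)=-136/9 = (17·(8/3)²/(2·8)+(-136/9))/2000 = -17/4500 rad
Superposition: θ = Σ θ_i = 641/72000 rad ≈ 0.008903 rad

θ(8/3) = 641/72000 rad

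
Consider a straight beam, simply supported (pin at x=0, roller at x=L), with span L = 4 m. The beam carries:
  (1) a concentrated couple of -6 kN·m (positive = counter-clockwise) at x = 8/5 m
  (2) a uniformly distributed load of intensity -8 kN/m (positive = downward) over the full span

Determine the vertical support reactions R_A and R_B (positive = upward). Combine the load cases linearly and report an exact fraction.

Load 1 — applied couple M₀=-6 kN·m at a=8/5 m (b=L-a=12/5):
  R_A = M₀/L = (-6)/4 = -3/2 kN
  R_B = -M₀/L = -(-6)/4 = 3/2 kN
Load 2 — uniform load w=-8 kN/m over full span:
  R_A = wL/2 = (-8)·4/2 = -16 kN
  R_B = wL/2 = (-8)·4/2 = -16 kN
Superposition: R_A = -35/2 kN, R_B = -29/2 kN

R_A = -35/2 kN, R_B = -29/2 kN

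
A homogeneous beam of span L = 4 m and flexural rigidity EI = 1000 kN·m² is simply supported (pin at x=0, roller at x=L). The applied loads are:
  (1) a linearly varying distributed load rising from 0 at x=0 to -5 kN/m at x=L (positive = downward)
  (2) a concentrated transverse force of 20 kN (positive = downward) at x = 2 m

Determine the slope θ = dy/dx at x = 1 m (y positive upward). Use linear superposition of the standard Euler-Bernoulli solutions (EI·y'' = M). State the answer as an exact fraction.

θ(1) = -2993/288000 rad

Load 1 — triangular load w₀=-5 kN/m (0→w₀ over full span):
  θ_1 = -w₀(7L⁴-30L²x²+15x⁴)/(360LEI) = -(-5)·(7·4⁴-30·4²·1²+15·1⁴)/(360·4·1000) = 1327/288000 rad
Load 2 — point force P=20 kN at a=2 m (b=L-a=2):
  θ_2 = -Pb(L²-b²-3x²)/(6LEI)  [x≤a] = -20·2·(4²-2²-3·1²)/(6·4·1000) = -3/200 rad
Superposition: θ = Σ θ_i = -2993/288000 rad ≈ -0.010392 rad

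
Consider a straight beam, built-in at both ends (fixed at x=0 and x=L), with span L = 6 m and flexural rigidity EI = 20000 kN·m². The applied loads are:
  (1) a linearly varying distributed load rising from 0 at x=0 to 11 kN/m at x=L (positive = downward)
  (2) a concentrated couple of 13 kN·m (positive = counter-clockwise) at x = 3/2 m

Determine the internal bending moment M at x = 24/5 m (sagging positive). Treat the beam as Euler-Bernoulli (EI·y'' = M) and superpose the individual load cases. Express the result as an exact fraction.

Load 1 — triangular load w₀=11 kN/m (0→w₀ over full span):
  M_1 = 3w₀Lx/20 - w₀L²/30 - w₀x³/(6L) = 3·11·6·(24/5)/20 - 11·6²/30 - 11·(24/5)³/(6·6) = 66/125 kN·m
Load 2 — applied couple M₀=13 kN·m at a=3/2 m (b=L-a=9/2):
  M_2 = R_Ax - M_A - M₀  [x>a] with R_A=39/16, M_A=-39/16 = (39/16)·(24/5) - (-39/16) - 13 = 91/80 kN·m
Superposition: M = Σ M_i = 3331/2000 kN·m ≈ 1.665500 kN·m

M(24/5) = 3331/2000 kN·m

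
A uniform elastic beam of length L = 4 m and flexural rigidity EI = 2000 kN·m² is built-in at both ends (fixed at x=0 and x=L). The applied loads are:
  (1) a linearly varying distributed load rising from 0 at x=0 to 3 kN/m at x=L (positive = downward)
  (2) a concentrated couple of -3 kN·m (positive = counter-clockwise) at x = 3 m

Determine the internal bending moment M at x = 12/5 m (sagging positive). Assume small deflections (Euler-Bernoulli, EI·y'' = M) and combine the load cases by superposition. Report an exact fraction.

M(12/5) = -191/2000 kN·m

Load 1 — triangular load w₀=3 kN/m (0→w₀ over full span):
  M_1 = 3w₀Lx/20 - w₀L²/30 - w₀x³/(6L) = 3·3·4·(12/5)/20 - 3·4²/30 - 3·(12/5)³/(6·4) = 124/125 kN·m
Load 2 — applied couple M₀=-3 kN·m at a=3 m (b=L-a=1):
  M_2 = R_Ax - M_A  [x≤a] with R_A=-27/32, M_A=-15/16 = (-27/32)·(12/5) - (-15/16) = -87/80 kN·m
Superposition: M = Σ M_i = -191/2000 kN·m ≈ -0.095500 kN·m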